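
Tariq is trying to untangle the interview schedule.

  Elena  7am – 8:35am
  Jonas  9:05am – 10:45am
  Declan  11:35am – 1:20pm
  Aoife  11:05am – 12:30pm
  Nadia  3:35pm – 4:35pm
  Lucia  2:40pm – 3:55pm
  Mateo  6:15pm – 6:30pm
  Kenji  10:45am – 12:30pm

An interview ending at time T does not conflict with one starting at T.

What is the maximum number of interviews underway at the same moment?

3

Walk through starts and ends in time order (an end at T is processed before a start at T):
7am start Elena → 1
8:35am end Elena → 0
9:05am start Jonas → 1
10:45am end Jonas → 0
10:45am start Kenji → 1
11:05am start Aoife → 2
11:35am start Declan → 3
12:30pm end Aoife → 2
12:30pm end Kenji → 1
1:20pm end Declan → 0
2:40pm start Lucia → 1
3:35pm start Nadia → 2
3:55pm end Lucia → 1
4:35pm end Nadia → 0
6:15pm start Mateo → 1
6:30pm end Mateo → 0
Peak is 3, at 11:35am (Aoife, Declan, Kenji).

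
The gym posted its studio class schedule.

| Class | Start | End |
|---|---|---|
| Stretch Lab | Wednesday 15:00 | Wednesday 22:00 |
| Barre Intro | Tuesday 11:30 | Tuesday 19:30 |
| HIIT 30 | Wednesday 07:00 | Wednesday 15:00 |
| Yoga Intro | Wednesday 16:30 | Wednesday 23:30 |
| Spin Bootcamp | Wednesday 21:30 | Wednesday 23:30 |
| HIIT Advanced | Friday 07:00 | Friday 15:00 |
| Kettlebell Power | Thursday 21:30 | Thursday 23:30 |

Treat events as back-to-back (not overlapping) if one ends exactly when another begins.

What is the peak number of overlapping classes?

3

Sweep the timeline, counting +1 at each start and −1 at each end (ends before starts at a tie):
Tuesday 11:30 start Barre Intro → 1
Tuesday 19:30 end Barre Intro → 0
Wednesday 07:00 start HIIT 30 → 1
Wednesday 15:00 end HIIT 30 → 0
Wednesday 15:00 start Stretch Lab → 1
Wednesday 16:30 start Yoga Intro → 2
Wednesday 21:30 start Spin Bootcamp → 3
Wednesday 22:00 end Stretch Lab → 2
Wednesday 23:30 end Spin Bootcamp → 1
Wednesday 23:30 end Yoga Intro → 0
Thursday 21:30 start Kettlebell Power → 1
Thursday 23:30 end Kettlebell Power → 0
Friday 07:00 start HIIT Advanced → 1
Friday 15:00 end HIIT Advanced → 0
Peak is 3, at Wednesday 21:30 (Spin Bootcamp, Stretch Lab, Yoga Intro).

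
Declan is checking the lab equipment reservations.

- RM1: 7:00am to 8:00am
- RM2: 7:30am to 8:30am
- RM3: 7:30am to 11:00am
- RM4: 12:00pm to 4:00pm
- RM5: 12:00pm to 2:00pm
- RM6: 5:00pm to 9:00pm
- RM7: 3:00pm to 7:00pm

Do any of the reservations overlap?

Two intervals overlap when each starts before the other ends.
Sorted by start: RM1, RM2, RM3, RM4, RM5, RM7, RM6.
RM2 starts before RM1 ends → RM1 and RM2 overlap.
That's a conflict, so the schedule is not conflict-free.

Yes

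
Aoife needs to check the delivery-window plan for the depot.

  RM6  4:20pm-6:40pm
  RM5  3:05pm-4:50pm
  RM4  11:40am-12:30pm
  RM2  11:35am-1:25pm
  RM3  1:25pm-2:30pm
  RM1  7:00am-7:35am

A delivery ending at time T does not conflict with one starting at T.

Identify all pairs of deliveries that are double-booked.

RM2 & RM4, RM5 & RM6

Two intervals overlap when each starts before the other ends.
Sorted by start: RM1, RM2, RM4, RM3, RM5, RM6.
RM2 starts after RM1 ends; RM1 is clear from here.
RM4 starts before RM2 ends → RM2 and RM4 overlap.
RM3 starts exactly when RM2 ends (back-to-back, no overlap); RM2 is clear from here.
RM3 starts after RM4 ends; RM4 is clear from here.
RM5 starts after RM3 ends; RM3 is clear from here.
RM6 starts before RM5 ends → RM5 and RM6 overlap.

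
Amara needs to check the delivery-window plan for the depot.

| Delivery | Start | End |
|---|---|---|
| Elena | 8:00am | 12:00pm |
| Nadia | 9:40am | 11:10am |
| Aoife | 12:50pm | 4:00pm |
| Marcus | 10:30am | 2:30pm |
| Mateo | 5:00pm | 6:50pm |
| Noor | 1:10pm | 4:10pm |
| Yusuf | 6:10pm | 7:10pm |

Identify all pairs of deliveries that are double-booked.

Sorted by start: Elena, Nadia, Marcus, Aoife, Noor, Mateo, Yusuf.
Nadia starts before Elena ends → Elena and Nadia overlap.
Marcus starts before Elena ends → Elena and Marcus overlap.
Aoife starts after Elena ends, so nothing later overlaps Elena either.
Marcus starts before Nadia ends → Nadia and Marcus overlap.
Aoife starts after Nadia ends, so nothing later overlaps Nadia either.
Aoife starts before Marcus ends → Marcus and Aoife overlap.
Noor starts before Marcus ends → Marcus and Noor overlap.
Mateo starts after Marcus ends, so nothing later overlaps Marcus either.
Noor starts before Aoife ends → Aoife and Noor overlap.
Mateo starts after Aoife ends, so nothing later overlaps Aoife either.
Mateo starts after Noor ends, so nothing later overlaps Noor either.
Yusuf starts before Mateo ends → Mateo and Yusuf overlap.

Aoife & Marcus, Aoife & Noor, Elena & Marcus, Elena & Nadia, Marcus & Nadia, Marcus & Noor, Mateo & Yusuf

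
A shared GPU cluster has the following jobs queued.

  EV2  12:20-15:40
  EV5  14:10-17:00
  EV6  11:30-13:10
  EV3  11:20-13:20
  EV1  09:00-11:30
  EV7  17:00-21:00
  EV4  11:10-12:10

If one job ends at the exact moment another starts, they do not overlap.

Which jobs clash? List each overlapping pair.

EV1 & EV3, EV1 & EV4, EV2 & EV3, EV2 & EV5, EV2 & EV6, EV3 & EV4, EV3 & EV6, EV4 & EV6

Two intervals overlap when each starts before the other ends.
Sorted by start: EV1, EV4, EV3, EV6, EV2, EV5, EV7.
EV4 starts before EV1 ends → EV1 and EV4 overlap.
EV3 starts before EV1 ends → EV1 and EV3 overlap.
EV6 starts exactly when EV1 ends (back-to-back, no overlap), so nothing later overlaps EV1 either.
EV3 starts before EV4 ends → EV4 and EV3 overlap.
EV6 starts before EV4 ends → EV4 and EV6 overlap.
EV2 starts after EV4 ends, so nothing later overlaps EV4 either.
EV6 starts before EV3 ends → EV3 and EV6 overlap.
EV2 starts before EV3 ends → EV3 and EV2 overlap.
EV5 starts after EV3 ends, so nothing later overlaps EV3 either.
EV2 starts before EV6 ends → EV6 and EV2 overlap.
EV5 starts after EV6 ends, so nothing later overlaps EV6 either.
EV5 starts before EV2 ends → EV2 and EV5 overlap.
EV7 starts after EV2 ends.
EV7 starts exactly when EV5 ends (back-to-back, no overlap).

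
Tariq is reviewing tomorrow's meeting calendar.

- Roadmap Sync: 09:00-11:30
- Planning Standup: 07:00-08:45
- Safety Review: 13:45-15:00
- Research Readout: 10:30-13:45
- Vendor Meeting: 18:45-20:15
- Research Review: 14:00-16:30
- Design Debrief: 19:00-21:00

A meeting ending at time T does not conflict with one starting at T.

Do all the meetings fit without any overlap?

Check each pair: they overlap iff neither finishes before the other starts.
Sorted by start: Planning Standup, Roadmap Sync, Research Readout, Safety Review, Research Review, Vendor Meeting, Design Debrief.
Roadmap Sync starts after Planning Standup ends — done with Planning Standup.
Research Readout starts before Roadmap Sync ends → Roadmap Sync and Research Readout overlap.
That's a conflict, so the schedule is not conflict-free.

No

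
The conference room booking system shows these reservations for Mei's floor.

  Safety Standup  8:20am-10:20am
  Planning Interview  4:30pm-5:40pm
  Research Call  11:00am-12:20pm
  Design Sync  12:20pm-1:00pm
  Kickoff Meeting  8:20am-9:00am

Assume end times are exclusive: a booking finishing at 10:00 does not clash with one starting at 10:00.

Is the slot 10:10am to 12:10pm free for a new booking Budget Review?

No — it overlaps Research Call, Safety Standup

Kickoff Meeting: ends 9:00am at or before Budget Review starts 10:10am → clear.
Safety Standup: starts 8:20am before Budget Review ends 12:10pm, and ends 10:20am after Budget Review starts 10:10am → overlap.
Research Call: starts 11:00am before Budget Review ends 12:10pm, and ends 12:20pm after Budget Review starts 10:10am → overlap.
Design Sync: starts 12:20pm at or after Budget Review ends 12:10pm → clear.
Planning Interview: starts 4:30pm at or after Budget Review ends 12:10pm → clear.
Budget Review overlaps Safety Standup, Research Call.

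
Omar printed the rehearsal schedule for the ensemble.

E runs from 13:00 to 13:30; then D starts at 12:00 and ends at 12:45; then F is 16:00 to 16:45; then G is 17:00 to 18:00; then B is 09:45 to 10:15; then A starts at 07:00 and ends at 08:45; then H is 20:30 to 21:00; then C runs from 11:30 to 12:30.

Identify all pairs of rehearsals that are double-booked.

Sorted by start: A, B, C, D, E, F, G, H.
B starts after A ends, so nothing later overlaps A either.
C starts after B ends, so nothing later overlaps B either.
D starts before C ends → C and D overlap.
E starts after C ends, so nothing later overlaps C either.
E starts after D ends, so nothing later overlaps D either.
F starts after E ends, so nothing later overlaps E either.
G starts after F ends, so nothing later overlaps F either.
H starts after G ends.

C & D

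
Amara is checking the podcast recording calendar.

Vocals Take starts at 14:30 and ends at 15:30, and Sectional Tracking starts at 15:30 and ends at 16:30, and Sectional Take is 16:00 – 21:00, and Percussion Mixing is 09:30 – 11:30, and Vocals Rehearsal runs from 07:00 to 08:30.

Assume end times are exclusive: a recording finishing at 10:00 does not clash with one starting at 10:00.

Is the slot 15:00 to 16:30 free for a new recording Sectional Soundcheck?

No — it overlaps Sectional Take, Sectional Tracking, Vocals Take

Vocals Rehearsal: ends 08:30 at or before Sectional Soundcheck starts 15:00 → clear.
Percussion Mixing: ends 11:30 at or before Sectional Soundcheck starts 15:00 → clear.
Vocals Take: starts 14:30 before Sectional Soundcheck ends 16:30, and ends 15:30 after Sectional Soundcheck starts 15:00 → overlap.
Sectional Tracking: starts 15:30 before Sectional Soundcheck ends 16:30, and ends 16:30 after Sectional Soundcheck starts 15:00 → overlap.
Sectional Take: starts 16:00 before Sectional Soundcheck ends 16:30, and ends 21:00 after Sectional Soundcheck starts 15:00 → overlap.
Sectional Soundcheck overlaps Vocals Take, Sectional Tracking, Sectional Take.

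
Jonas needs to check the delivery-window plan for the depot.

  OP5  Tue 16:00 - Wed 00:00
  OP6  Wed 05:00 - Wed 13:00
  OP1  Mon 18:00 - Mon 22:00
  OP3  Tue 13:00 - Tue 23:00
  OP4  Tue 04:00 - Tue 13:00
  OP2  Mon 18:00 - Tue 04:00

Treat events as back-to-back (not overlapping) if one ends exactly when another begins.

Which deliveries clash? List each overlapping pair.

Sorted by start: OP1, OP2, OP4, OP3, OP5, OP6.
OP2 starts before OP1 ends → OP1 and OP2 overlap.
OP4 starts after OP1 ends, so nothing later overlaps OP1 either.
OP4 starts exactly when OP2 ends (back-to-back, no overlap), so nothing later overlaps OP2 either.
OP3 starts exactly when OP4 ends (back-to-back, no overlap), so nothing later overlaps OP4 either.
OP5 starts before OP3 ends → OP3 and OP5 overlap.
OP6 starts after OP3 ends.
OP6 starts after OP5 ends.

OP1 & OP2, OP3 & OP5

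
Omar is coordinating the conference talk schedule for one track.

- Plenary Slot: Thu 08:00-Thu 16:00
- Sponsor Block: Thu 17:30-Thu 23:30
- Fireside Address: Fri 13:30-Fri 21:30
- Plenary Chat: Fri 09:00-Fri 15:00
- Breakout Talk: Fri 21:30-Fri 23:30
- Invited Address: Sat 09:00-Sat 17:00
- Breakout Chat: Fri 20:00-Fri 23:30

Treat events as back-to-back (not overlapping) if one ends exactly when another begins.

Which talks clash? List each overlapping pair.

Breakout Chat & Breakout Talk, Breakout Chat & Fireside Address, Fireside Address & Plenary Chat

Check each pair: they overlap iff neither finishes before the other starts.
Sorted by start: Plenary Slot, Sponsor Block, Plenary Chat, Fireside Address, Breakout Chat, Breakout Talk, Invited Address.
Sponsor Block starts after Plenary Slot ends; Plenary Slot is clear from here.
Plenary Chat starts after Sponsor Block ends; Sponsor Block is clear from here.
Fireside Address starts before Plenary Chat ends → Plenary Chat and Fireside Address overlap.
Breakout Chat starts after Plenary Chat ends; Plenary Chat is clear from here.
Breakout Chat starts before Fireside Address ends → Fireside Address and Breakout Chat overlap.
Breakout Talk starts exactly when Fireside Address ends (back-to-back, no overlap); Fireside Address is clear from here.
Breakout Talk starts before Breakout Chat ends → Breakout Chat and Breakout Talk overlap.
Invited Address starts after Breakout Chat ends.
Invited Address starts after Breakout Talk ends.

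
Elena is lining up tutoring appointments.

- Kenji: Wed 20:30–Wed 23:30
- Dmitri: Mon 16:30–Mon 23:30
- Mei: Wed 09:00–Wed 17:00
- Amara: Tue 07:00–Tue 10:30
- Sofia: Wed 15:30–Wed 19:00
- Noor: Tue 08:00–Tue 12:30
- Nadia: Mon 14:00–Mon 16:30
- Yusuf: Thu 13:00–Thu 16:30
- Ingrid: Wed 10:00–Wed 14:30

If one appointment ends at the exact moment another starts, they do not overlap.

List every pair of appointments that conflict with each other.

Amara & Noor, Ingrid & Mei, Mei & Sofia

Sorted by start: Nadia, Dmitri, Amara, Noor, Mei, Ingrid, Sofia, Kenji, Yusuf.
Dmitri starts exactly when Nadia ends (back-to-back, no overlap), so nothing later overlaps Nadia either.
Amara starts after Dmitri ends, so nothing later overlaps Dmitri either.
Noor starts before Amara ends → Amara and Noor overlap.
Mei starts after Amara ends, so nothing later overlaps Amara either.
Mei starts after Noor ends, so nothing later overlaps Noor either.
Ingrid starts before Mei ends → Mei and Ingrid overlap.
Sofia starts before Mei ends → Mei and Sofia overlap.
Kenji starts after Mei ends, so nothing later overlaps Mei either.
Sofia starts after Ingrid ends, so nothing later overlaps Ingrid either.
Kenji starts after Sofia ends, so nothing later overlaps Sofia either.
Yusuf starts after Kenji ends.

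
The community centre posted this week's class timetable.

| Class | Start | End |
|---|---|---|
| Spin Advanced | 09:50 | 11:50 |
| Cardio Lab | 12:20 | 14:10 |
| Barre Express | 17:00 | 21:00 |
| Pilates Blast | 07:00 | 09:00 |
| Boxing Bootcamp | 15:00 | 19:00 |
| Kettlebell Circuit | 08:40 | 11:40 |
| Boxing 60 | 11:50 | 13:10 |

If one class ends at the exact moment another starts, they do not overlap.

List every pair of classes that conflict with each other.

Sorted by start: Pilates Blast, Kettlebell Circuit, Spin Advanced, Boxing 60, Cardio Lab, Boxing Bootcamp, Barre Express.
Kettlebell Circuit starts before Pilates Blast ends → Pilates Blast and Kettlebell Circuit overlap.
Spin Advanced starts after Pilates Blast ends; Pilates Blast is clear from here.
Spin Advanced starts before Kettlebell Circuit ends → Kettlebell Circuit and Spin Advanced overlap.
Boxing 60 starts after Kettlebell Circuit ends; Kettlebell Circuit is clear from here.
Boxing 60 starts exactly when Spin Advanced ends (back-to-back, no overlap); Spin Advanced is clear from here.
Cardio Lab starts before Boxing 60 ends → Boxing 60 and Cardio Lab overlap.
Boxing Bootcamp starts after Boxing 60 ends; Boxing 60 is clear from here.
Boxing Bootcamp starts after Cardio Lab ends; Cardio Lab is clear from here.
Barre Express starts before Boxing Bootcamp ends → Boxing Bootcamp and Barre Express overlap.

Barre Express & Boxing Bootcamp, Boxing 60 & Cardio Lab, Kettlebell Circuit & Pilates Blast, Kettlebell Circuit & Spin Advanced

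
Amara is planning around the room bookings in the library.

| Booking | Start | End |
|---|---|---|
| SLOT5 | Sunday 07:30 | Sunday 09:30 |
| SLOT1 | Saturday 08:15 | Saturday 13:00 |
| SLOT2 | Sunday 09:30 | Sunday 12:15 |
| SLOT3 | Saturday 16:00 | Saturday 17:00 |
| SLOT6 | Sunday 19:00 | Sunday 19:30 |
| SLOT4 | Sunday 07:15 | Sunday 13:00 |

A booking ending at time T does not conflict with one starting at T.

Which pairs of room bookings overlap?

Two intervals overlap when each starts before the other ends.
Sorted by start: SLOT1, SLOT3, SLOT4, SLOT5, SLOT2, SLOT6.
SLOT3 starts after SLOT1 ends; SLOT1 is clear from here.
SLOT4 starts after SLOT3 ends; SLOT3 is clear from here.
SLOT5 starts before SLOT4 ends → SLOT4 and SLOT5 overlap.
SLOT2 starts before SLOT4 ends → SLOT4 and SLOT2 overlap.
SLOT6 starts after SLOT4 ends.
SLOT2 starts exactly when SLOT5 ends (back-to-back, no overlap); SLOT5 is clear from here.
SLOT6 starts after SLOT2 ends.

SLOT2 & SLOT4, SLOT4 & SLOT5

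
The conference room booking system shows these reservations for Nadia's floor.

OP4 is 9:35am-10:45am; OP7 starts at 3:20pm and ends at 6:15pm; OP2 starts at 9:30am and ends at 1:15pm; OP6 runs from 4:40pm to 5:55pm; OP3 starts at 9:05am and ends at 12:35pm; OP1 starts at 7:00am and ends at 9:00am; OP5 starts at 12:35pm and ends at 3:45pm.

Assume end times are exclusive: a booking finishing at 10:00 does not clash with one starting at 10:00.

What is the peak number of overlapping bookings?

Sweep the timeline, counting +1 at each start and −1 at each end (ends before starts at a tie):
7:00am start OP1 → 1
9:00am end OP1 → 0
9:05am start OP3 → 1
9:30am start OP2 → 2
9:35am start OP4 → 3
10:45am end OP4 → 2
12:35pm end OP3 → 1
12:35pm start OP5 → 2
1:15pm end OP2 → 1
3:20pm start OP7 → 2
3:45pm end OP5 → 1
4:40pm start OP6 → 2
5:55pm end OP6 → 1
6:15pm end OP7 → 0
Peak is 3, at 9:35am (OP2, OP3, OP4).

3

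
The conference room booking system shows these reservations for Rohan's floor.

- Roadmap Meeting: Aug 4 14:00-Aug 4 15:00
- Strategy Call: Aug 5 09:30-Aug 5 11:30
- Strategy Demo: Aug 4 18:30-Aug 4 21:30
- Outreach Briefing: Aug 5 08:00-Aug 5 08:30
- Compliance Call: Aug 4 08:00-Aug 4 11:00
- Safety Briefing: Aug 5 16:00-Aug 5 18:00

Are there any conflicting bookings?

Sorted by start: Compliance Call, Roadmap Meeting, Strategy Demo, Outreach Briefing, Strategy Call, Safety Briefing.
Roadmap Meeting starts after Compliance Call ends; Compliance Call is clear from here.
Strategy Demo starts after Roadmap Meeting ends; Roadmap Meeting is clear from here.
Outreach Briefing starts after Strategy Demo ends; Strategy Demo is clear from here.
Strategy Call starts after Outreach Briefing ends; Outreach Briefing is clear from here.
Safety Briefing starts after Strategy Call ends.
Every pair is clear; the schedule has no overlaps.

No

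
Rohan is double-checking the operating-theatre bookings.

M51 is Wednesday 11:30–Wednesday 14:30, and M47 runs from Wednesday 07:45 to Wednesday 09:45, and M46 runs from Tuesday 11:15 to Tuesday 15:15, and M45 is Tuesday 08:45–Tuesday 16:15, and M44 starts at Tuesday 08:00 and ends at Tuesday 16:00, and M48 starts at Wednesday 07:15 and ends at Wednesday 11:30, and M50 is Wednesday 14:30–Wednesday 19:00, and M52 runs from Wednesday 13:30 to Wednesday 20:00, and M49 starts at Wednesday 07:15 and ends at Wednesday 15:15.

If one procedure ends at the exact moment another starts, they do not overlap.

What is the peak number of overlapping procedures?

Sweep the timeline, counting +1 at each start and −1 at each end (ends before starts at a tie):
Tuesday 08:00 start M44 → 1
Tuesday 08:45 start M45 → 2
Tuesday 11:15 start M46 → 3
Tuesday 15:15 end M46 → 2
Tuesday 16:00 end M44 → 1
Tuesday 16:15 end M45 → 0
Wednesday 07:15 start M48 → 1
Wednesday 07:15 start M49 → 2
Wednesday 07:45 start M47 → 3
Wednesday 09:45 end M47 → 2
Wednesday 11:30 end M48 → 1
Wednesday 11:30 start M51 → 2
Wednesday 13:30 start M52 → 3
Wednesday 14:30 end M51 → 2
Wednesday 14:30 start M50 → 3
Wednesday 15:15 end M49 → 2
Wednesday 19:00 end M50 → 1
Wednesday 20:00 end M52 → 0
Peak is 3, at Tuesday 11:15 (M44, M45, M46).

3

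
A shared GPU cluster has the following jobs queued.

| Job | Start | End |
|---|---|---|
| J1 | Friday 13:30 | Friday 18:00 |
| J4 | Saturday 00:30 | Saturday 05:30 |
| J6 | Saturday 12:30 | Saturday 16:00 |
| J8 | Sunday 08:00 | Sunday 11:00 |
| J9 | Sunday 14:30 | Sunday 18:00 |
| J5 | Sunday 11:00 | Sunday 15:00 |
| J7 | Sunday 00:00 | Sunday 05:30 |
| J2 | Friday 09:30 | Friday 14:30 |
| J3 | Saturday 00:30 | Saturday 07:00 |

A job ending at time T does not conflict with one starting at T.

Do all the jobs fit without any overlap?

Sorted by start: J2, J1, J3, J4, J6, J7, J8, J5, J9.
J1 starts before J2 ends → J2 and J1 overlap.
That's a conflict, so the schedule is not conflict-free.

No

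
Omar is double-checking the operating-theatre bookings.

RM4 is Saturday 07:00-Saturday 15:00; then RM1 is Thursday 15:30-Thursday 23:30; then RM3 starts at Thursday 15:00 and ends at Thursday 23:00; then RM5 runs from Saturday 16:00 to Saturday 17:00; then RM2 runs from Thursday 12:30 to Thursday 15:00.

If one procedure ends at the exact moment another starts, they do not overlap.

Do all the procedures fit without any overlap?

Sorted by start: RM2, RM3, RM1, RM4, RM5.
RM3 starts exactly when RM2 ends (back-to-back, no overlap); RM2 is clear from here.
RM1 starts before RM3 ends → RM3 and RM1 overlap.
That's a conflict, so the schedule is not conflict-free.

No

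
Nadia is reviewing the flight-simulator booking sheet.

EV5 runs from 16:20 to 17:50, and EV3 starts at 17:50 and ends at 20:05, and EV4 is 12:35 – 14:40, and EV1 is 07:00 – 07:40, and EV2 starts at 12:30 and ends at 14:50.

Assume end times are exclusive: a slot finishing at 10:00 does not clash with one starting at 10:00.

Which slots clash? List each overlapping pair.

Sorted by start: EV1, EV2, EV4, EV5, EV3.
EV2 starts after EV1 ends — done with EV1.
EV4 starts before EV2 ends → EV2 and EV4 overlap.
EV5 starts after EV2 ends — done with EV2.
EV5 starts after EV4 ends — done with EV4.
EV3 starts exactly when EV5 ends (back-to-back, no overlap).

EV2 & EV4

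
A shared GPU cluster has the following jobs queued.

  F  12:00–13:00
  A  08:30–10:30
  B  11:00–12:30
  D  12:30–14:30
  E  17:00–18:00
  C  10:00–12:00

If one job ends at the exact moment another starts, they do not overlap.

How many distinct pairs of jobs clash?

Sorted by start: A, C, B, F, D, E.
C starts before A ends → A and C overlap.
B starts after A ends — done with A.
B starts before C ends → C and B overlap.
F starts exactly when C ends (back-to-back, no overlap) — done with C.
F starts before B ends → B and F overlap.
D starts exactly when B ends (back-to-back, no overlap) — done with B.
D starts before F ends → F and D overlap.
E starts after F ends.
E starts after D ends.
Overlapping pairs: A & C, B & C, B & F, D & F — 4 in total.

4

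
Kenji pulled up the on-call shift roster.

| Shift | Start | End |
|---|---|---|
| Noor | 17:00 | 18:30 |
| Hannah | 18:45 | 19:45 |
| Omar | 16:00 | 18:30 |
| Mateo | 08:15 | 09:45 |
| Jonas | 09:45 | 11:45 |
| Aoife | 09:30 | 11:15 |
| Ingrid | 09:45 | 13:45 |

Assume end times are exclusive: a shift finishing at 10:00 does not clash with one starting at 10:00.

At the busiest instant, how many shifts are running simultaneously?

3

Walk through starts and ends in time order (an end at T is processed before a start at T):
08:15 start Mateo → 1
09:30 start Aoife → 2
09:45 end Mateo → 1
09:45 start Ingrid → 2
09:45 start Jonas → 3
11:15 end Aoife → 2
11:45 end Jonas → 1
13:45 end Ingrid → 0
16:00 start Omar → 1
17:00 start Noor → 2
18:30 end Noor → 1
18:30 end Omar → 0
18:45 start Hannah → 1
19:45 end Hannah → 0
Peak is 3, at 09:45 (Aoife, Ingrid, Jonas).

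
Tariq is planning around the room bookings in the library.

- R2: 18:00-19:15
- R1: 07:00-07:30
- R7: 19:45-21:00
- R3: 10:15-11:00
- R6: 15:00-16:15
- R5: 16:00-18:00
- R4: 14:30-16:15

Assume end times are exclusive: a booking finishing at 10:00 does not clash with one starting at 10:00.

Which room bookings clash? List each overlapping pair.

Sorted by start: R1, R3, R4, R6, R5, R2, R7.
R3 starts after R1 ends, so nothing later overlaps R1 either.
R4 starts after R3 ends, so nothing later overlaps R3 either.
R6 starts before R4 ends → R4 and R6 overlap.
R5 starts before R4 ends → R4 and R5 overlap.
R2 starts after R4 ends, so nothing later overlaps R4 either.
R5 starts before R6 ends → R6 and R5 overlap.
R2 starts after R6 ends, so nothing later overlaps R6 either.
R2 starts exactly when R5 ends (back-to-back, no overlap), so nothing later overlaps R5 either.
R7 starts after R2 ends.

R4 & R5, R4 & R6, R5 & R6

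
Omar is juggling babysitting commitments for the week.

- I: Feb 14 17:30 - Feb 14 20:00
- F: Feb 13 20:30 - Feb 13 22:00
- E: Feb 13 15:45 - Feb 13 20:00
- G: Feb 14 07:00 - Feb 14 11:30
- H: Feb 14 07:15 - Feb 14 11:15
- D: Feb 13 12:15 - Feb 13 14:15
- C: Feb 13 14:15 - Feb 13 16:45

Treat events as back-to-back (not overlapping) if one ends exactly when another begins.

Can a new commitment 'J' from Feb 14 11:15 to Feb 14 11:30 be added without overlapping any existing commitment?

D: ends Feb 13 14:15 at or before J starts Feb 14 11:15 → clear.
C: ends Feb 13 16:45 at or before J starts Feb 14 11:15 → clear.
E: ends Feb 13 20:00 at or before J starts Feb 14 11:15 → clear.
F: ends Feb 13 22:00 at or before J starts Feb 14 11:15 → clear.
G: starts Feb 14 07:00 before J ends Feb 14 11:30, and ends Feb 14 11:30 after J starts Feb 14 11:15 → overlap.
H: ends Feb 14 11:15 at or before J starts Feb 14 11:15 → clear.
I: starts Feb 14 17:30 at or after J ends Feb 14 11:30 → clear.
J overlaps G.

No — it overlaps G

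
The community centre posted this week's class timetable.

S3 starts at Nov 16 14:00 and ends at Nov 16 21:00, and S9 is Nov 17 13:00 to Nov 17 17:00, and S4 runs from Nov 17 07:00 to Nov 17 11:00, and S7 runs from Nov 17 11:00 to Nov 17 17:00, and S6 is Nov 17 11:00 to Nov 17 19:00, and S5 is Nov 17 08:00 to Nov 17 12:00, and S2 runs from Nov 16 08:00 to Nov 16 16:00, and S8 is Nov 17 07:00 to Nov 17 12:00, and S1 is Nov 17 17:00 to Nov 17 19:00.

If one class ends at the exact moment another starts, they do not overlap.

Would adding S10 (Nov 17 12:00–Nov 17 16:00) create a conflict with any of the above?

S2: ends Nov 16 16:00 at or before S10 starts Nov 17 12:00 → clear.
S3: ends Nov 16 21:00 at or before S10 starts Nov 17 12:00 → clear.
S4: ends Nov 17 11:00 at or before S10 starts Nov 17 12:00 → clear.
S8: ends Nov 17 12:00 at or before S10 starts Nov 17 12:00 → clear.
S5: ends Nov 17 12:00 at or before S10 starts Nov 17 12:00 → clear.
S6: starts Nov 17 11:00 before S10 ends Nov 17 16:00, and ends Nov 17 19:00 after S10 starts Nov 17 12:00 → overlap.
S7: starts Nov 17 11:00 before S10 ends Nov 17 16:00, and ends Nov 17 17:00 after S10 starts Nov 17 12:00 → overlap.
S9: starts Nov 17 13:00 before S10 ends Nov 17 16:00, and ends Nov 17 17:00 after S10 starts Nov 17 12:00 → overlap.
S1: starts Nov 17 17:00 at or after S10 ends Nov 17 16:00 → clear.
S10 overlaps S6, S7, S9.

Yes — it overlaps S6, S7, S9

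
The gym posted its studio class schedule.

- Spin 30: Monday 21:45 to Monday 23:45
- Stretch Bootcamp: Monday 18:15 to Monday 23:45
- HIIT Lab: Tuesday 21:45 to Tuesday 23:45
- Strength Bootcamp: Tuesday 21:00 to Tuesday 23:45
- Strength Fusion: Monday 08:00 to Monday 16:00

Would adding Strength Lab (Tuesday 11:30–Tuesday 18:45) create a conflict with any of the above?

No — it doesn't clash with anything

Strength Fusion: ends Monday 16:00 at or before Strength Lab starts Tuesday 11:30 → clear.
Stretch Bootcamp: ends Monday 23:45 at or before Strength Lab starts Tuesday 11:30 → clear.
Spin 30: ends Monday 23:45 at or before Strength Lab starts Tuesday 11:30 → clear.
Strength Bootcamp: starts Tuesday 21:00 at or after Strength Lab ends Tuesday 18:45 → clear.
HIIT Lab: starts Tuesday 21:45 at or after Strength Lab ends Tuesday 18:45 → clear.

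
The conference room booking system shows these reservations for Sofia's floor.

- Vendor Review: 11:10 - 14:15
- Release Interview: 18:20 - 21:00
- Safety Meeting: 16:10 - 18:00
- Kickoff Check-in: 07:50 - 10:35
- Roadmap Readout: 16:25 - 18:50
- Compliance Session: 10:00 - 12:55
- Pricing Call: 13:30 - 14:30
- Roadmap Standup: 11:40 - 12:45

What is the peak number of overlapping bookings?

3

Sweep the timeline, counting +1 at each start and −1 at each end (ends before starts at a tie):
07:50 start Kickoff Check-in → 1
10:00 start Compliance Session → 2
10:35 end Kickoff Check-in → 1
11:10 start Vendor Review → 2
11:40 start Roadmap Standup → 3
12:45 end Roadmap Standup → 2
12:55 end Compliance Session → 1
13:30 start Pricing Call → 2
14:15 end Vendor Review → 1
14:30 end Pricing Call → 0
16:10 start Safety Meeting → 1
16:25 start Roadmap Readout → 2
18:00 end Safety Meeting → 1
18:20 start Release Interview → 2
18:50 end Roadmap Readout → 1
21:00 end Release Interview → 0
Peak is 3, at 11:40 (Compliance Session, Roadmap Standup, Vendor Review).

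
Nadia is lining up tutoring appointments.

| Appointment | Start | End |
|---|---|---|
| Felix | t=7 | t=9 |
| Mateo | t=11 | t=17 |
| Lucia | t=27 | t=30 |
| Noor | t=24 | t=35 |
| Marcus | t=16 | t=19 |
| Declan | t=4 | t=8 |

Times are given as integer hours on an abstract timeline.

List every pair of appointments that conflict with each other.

Sorted by start: Declan, Felix, Mateo, Marcus, Noor, Lucia.
Felix starts before Declan ends → Declan and Felix overlap.
Mateo starts after Declan ends; Declan is clear from here.
Mateo starts after Felix ends; Felix is clear from here.
Marcus starts before Mateo ends → Mateo and Marcus overlap.
Noor starts after Mateo ends; Mateo is clear from here.
Noor starts after Marcus ends; Marcus is clear from here.
Lucia starts before Noor ends → Noor and Lucia overlap.

Declan & Felix, Lucia & Noor, Marcus & Mateo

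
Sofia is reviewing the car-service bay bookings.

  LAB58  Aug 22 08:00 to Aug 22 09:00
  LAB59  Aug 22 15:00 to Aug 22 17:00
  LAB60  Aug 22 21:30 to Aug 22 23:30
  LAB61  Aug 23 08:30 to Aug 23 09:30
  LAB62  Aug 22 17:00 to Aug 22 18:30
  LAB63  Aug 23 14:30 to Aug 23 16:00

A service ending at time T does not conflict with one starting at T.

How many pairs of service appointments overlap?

Sorted by start: LAB58, LAB59, LAB62, LAB60, LAB61, LAB63.
LAB59 starts after LAB58 ends — done with LAB58.
LAB62 starts exactly when LAB59 ends (back-to-back, no overlap) — done with LAB59.
LAB60 starts after LAB62 ends — done with LAB62.
LAB61 starts after LAB60 ends — done with LAB60.
LAB63 starts after LAB61 ends.
No pair overlaps.

0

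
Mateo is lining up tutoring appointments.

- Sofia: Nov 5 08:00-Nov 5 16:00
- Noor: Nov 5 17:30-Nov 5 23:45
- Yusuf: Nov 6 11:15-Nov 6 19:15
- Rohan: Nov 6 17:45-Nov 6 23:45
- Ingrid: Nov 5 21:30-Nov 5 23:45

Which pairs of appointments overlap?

Check each pair: they overlap iff neither finishes before the other starts.
Sorted by start: Sofia, Noor, Ingrid, Yusuf, Rohan.
Noor starts after Sofia ends, so nothing later overlaps Sofia either.
Ingrid starts before Noor ends → Noor and Ingrid overlap.
Yusuf starts after Noor ends, so nothing later overlaps Noor either.
Yusuf starts after Ingrid ends, so nothing later overlaps Ingrid either.
Rohan starts before Yusuf ends → Yusuf and Rohan overlap.

Ingrid & Noor, Rohan & Yusuf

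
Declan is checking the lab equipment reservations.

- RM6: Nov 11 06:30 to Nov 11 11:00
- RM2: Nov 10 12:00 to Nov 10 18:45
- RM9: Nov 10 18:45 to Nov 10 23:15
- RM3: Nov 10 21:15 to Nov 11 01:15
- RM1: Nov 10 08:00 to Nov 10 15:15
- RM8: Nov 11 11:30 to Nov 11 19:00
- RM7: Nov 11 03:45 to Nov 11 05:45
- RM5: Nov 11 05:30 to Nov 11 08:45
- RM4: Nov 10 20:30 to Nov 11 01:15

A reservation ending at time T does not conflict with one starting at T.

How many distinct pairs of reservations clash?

6

Sorted by start: RM1, RM2, RM9, RM4, RM3, RM7, RM5, RM6, RM8.
RM2 starts before RM1 ends → RM1 and RM2 overlap.
RM9 starts after RM1 ends — done with RM1.
RM9 starts exactly when RM2 ends (back-to-back, no overlap) — done with RM2.
RM4 starts before RM9 ends → RM9 and RM4 overlap.
RM3 starts before RM9 ends → RM9 and RM3 overlap.
RM7 starts after RM9 ends — done with RM9.
RM3 starts before RM4 ends → RM4 and RM3 overlap.
RM7 starts after RM4 ends — done with RM4.
RM7 starts after RM3 ends — done with RM3.
RM5 starts before RM7 ends → RM7 and RM5 overlap.
RM6 starts after RM7 ends — done with RM7.
RM6 starts before RM5 ends → RM5 and RM6 overlap.
RM8 starts after RM5 ends.
RM8 starts after RM6 ends.
Overlapping pairs: RM1 & RM2, RM3 & RM4, RM3 & RM9, RM4 & RM9, RM5 & RM6, RM5 & RM7 — 6 in total.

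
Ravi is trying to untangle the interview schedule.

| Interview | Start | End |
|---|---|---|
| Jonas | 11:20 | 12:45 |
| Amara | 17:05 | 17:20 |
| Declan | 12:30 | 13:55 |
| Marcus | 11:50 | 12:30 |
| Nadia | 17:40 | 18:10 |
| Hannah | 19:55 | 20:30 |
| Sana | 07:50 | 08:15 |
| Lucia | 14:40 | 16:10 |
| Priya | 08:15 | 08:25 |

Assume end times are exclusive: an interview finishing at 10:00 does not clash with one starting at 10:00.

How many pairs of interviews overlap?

Check each pair: they overlap iff neither finishes before the other starts.
Sorted by start: Sana, Priya, Jonas, Marcus, Declan, Lucia, Amara, Nadia, Hannah.
Priya starts exactly when Sana ends (back-to-back, no overlap); Sana is clear from here.
Jonas starts after Priya ends; Priya is clear from here.
Marcus starts before Jonas ends → Jonas and Marcus overlap.
Declan starts before Jonas ends → Jonas and Declan overlap.
Lucia starts after Jonas ends; Jonas is clear from here.
Declan starts exactly when Marcus ends (back-to-back, no overlap); Marcus is clear from here.
Lucia starts after Declan ends; Declan is clear from here.
Amara starts after Lucia ends; Lucia is clear from here.
Nadia starts after Amara ends; Amara is clear from here.
Hannah starts after Nadia ends.
Overlapping pairs: Declan & Jonas, Jonas & Marcus — 2 in total.

2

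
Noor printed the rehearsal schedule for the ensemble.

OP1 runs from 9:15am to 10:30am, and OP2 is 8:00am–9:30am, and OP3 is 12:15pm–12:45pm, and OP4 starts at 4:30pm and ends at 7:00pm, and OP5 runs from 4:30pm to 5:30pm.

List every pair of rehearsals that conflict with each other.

OP1 & OP2, OP4 & OP5

Sorted by start: OP2, OP1, OP3, OP4, OP5.
OP1 starts before OP2 ends → OP2 and OP1 overlap.
OP3 starts after OP2 ends, so nothing later overlaps OP2 either.
OP3 starts after OP1 ends, so nothing later overlaps OP1 either.
OP4 starts after OP3 ends, so nothing later overlaps OP3 either.
OP5 starts before OP4 ends → OP4 and OP5 overlap.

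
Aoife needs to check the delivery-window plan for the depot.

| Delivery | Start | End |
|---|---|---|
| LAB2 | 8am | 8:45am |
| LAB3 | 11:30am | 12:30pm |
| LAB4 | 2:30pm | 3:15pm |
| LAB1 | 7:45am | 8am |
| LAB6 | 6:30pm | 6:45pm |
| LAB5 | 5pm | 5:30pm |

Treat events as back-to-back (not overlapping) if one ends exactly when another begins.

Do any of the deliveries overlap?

No

Sorted by start: LAB1, LAB2, LAB3, LAB4, LAB5, LAB6.
LAB2 starts exactly when LAB1 ends (back-to-back, no overlap), so LAB1 has no further overlaps.
LAB3 starts after LAB2 ends, so LAB2 has no further overlaps.
LAB4 starts after LAB3 ends, so LAB3 has no further overlaps.
LAB5 starts after LAB4 ends, so LAB4 has no further overlaps.
LAB6 starts after LAB5 ends.
Every pair is clear; the schedule has no overlaps.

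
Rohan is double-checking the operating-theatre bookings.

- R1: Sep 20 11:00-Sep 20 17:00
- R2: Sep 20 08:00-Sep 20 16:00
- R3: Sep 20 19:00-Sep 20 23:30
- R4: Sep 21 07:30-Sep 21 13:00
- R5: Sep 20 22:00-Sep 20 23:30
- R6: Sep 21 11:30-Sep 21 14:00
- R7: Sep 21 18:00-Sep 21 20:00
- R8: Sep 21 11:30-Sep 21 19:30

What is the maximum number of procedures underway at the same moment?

Walk through starts and ends in time order (an end at T is processed before a start at T):
Sep 20 08:00 start R2 → 1
Sep 20 11:00 start R1 → 2
Sep 20 16:00 end R2 → 1
Sep 20 17:00 end R1 → 0
Sep 20 19:00 start R3 → 1
Sep 20 22:00 start R5 → 2
Sep 20 23:30 end R3 → 1
Sep 20 23:30 end R5 → 0
Sep 21 07:30 start R4 → 1
Sep 21 11:30 start R6 → 2
Sep 21 11:30 start R8 → 3
Sep 21 13:00 end R4 → 2
Sep 21 14:00 end R6 → 1
Sep 21 18:00 start R7 → 2
Sep 21 19:30 end R8 → 1
Sep 21 20:00 end R7 → 0
Peak is 3, at Sep 21 11:30 (R4, R6, R8).

3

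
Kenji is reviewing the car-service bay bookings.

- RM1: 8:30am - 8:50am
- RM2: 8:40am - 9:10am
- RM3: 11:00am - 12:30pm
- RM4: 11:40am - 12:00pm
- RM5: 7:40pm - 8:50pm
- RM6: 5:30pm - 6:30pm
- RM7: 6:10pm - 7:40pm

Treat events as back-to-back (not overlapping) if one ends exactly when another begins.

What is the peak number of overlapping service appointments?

2

Sweep the timeline, counting +1 at each start and −1 at each end (ends before starts at a tie):
8:30am start RM1 → 1
8:40am start RM2 → 2
8:50am end RM1 → 1
9:10am end RM2 → 0
11:00am start RM3 → 1
11:40am start RM4 → 2
12:00pm end RM4 → 1
12:30pm end RM3 → 0
5:30pm start RM6 → 1
6:10pm start RM7 → 2
6:30pm end RM6 → 1
7:40pm end RM7 → 0
7:40pm start RM5 → 1
8:50pm end RM5 → 0
Peak is 2, at 8:40am (RM1, RM2).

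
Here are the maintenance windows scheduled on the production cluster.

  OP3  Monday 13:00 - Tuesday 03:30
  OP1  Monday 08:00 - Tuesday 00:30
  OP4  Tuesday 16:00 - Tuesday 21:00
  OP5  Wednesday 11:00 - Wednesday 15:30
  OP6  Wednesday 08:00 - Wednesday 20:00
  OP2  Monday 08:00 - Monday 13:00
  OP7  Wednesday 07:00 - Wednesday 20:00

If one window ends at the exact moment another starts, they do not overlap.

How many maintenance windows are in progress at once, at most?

Sweep the timeline, counting +1 at each start and −1 at each end (ends before starts at a tie):
Monday 08:00 start OP1 → 1
Monday 08:00 start OP2 → 2
Monday 13:00 end OP2 → 1
Monday 13:00 start OP3 → 2
Tuesday 00:30 end OP1 → 1
Tuesday 03:30 end OP3 → 0
Tuesday 16:00 start OP4 → 1
Tuesday 21:00 end OP4 → 0
Wednesday 07:00 start OP7 → 1
Wednesday 08:00 start OP6 → 2
Wednesday 11:00 start OP5 → 3
Wednesday 15:30 end OP5 → 2
Wednesday 20:00 end OP6 → 1
Wednesday 20:00 end OP7 → 0
Peak is 3, at Wednesday 11:00 (OP5, OP6, OP7).

3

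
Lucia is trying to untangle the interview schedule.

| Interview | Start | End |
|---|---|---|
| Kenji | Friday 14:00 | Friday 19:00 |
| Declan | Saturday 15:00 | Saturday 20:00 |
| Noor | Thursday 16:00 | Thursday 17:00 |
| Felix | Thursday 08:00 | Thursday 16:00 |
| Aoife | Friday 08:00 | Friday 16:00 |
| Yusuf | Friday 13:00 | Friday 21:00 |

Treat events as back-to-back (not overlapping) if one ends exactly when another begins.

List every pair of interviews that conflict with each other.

Aoife & Kenji, Aoife & Yusuf, Kenji & Yusuf

Two intervals overlap when each starts before the other ends.
Sorted by start: Felix, Noor, Aoife, Yusuf, Kenji, Declan.
Noor starts exactly when Felix ends (back-to-back, no overlap) — done with Felix.
Aoife starts after Noor ends — done with Noor.
Yusuf starts before Aoife ends → Aoife and Yusuf overlap.
Kenji starts before Aoife ends → Aoife and Kenji overlap.
Declan starts after Aoife ends.
Kenji starts before Yusuf ends → Yusuf and Kenji overlap.
Declan starts after Yusuf ends.
Declan starts after Kenji ends.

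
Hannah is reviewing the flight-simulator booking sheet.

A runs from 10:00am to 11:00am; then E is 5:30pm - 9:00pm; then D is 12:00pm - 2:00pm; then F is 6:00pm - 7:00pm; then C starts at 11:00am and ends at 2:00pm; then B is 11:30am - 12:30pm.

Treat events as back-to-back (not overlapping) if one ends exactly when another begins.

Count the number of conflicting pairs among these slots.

Sorted by start: A, C, B, D, E, F.
C starts exactly when A ends (back-to-back, no overlap), so A has no further overlaps.
B starts before C ends → C and B overlap.
D starts before C ends → C and D overlap.
E starts after C ends, so C has no further overlaps.
D starts before B ends → B and D overlap.
E starts after B ends, so B has no further overlaps.
E starts after D ends, so D has no further overlaps.
F starts before E ends → E and F overlap.
Overlapping pairs: B & C, B & D, C & D, E & F — 4 in total.

4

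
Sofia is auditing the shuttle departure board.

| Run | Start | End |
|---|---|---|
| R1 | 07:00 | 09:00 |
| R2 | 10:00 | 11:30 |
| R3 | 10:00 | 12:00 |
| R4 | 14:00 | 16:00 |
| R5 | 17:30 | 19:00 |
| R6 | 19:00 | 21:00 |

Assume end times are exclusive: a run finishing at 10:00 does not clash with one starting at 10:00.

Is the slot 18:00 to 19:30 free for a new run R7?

R1: ends 09:00 at or before R7 starts 18:00 → clear.
R2: ends 11:30 at or before R7 starts 18:00 → clear.
R3: ends 12:00 at or before R7 starts 18:00 → clear.
R4: ends 16:00 at or before R7 starts 18:00 → clear.
R5: starts 17:30 before R7 ends 19:30, and ends 19:00 after R7 starts 18:00 → overlap.
R6: starts 19:00 before R7 ends 19:30, and ends 21:00 after R7 starts 18:00 → overlap.
R7 overlaps R5, R6.

No — it overlaps R5, R6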